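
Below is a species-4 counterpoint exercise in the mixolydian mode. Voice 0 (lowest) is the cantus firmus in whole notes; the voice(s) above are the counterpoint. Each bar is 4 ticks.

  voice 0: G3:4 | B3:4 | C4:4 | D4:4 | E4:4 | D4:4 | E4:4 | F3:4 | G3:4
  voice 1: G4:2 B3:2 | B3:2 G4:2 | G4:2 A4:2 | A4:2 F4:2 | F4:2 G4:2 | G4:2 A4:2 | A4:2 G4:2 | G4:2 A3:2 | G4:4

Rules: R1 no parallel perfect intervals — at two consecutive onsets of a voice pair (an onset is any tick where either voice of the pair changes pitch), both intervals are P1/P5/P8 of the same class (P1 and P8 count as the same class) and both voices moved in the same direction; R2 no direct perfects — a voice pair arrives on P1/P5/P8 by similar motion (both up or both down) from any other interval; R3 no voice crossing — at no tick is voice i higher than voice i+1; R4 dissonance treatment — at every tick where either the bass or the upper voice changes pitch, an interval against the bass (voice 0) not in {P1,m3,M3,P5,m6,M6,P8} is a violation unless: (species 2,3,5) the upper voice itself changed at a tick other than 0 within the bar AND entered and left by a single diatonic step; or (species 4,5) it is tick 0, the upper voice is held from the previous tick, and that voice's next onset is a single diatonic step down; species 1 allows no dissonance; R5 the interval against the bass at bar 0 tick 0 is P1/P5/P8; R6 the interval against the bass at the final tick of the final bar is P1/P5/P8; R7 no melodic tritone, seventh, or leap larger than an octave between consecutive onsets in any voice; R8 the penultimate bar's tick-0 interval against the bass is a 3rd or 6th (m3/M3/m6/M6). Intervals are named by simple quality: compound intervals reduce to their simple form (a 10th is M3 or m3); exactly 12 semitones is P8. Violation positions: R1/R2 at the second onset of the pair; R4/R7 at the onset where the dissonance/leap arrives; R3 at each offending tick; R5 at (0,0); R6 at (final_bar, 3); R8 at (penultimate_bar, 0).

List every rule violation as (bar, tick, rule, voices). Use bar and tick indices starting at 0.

(4, 0, R4, (0, 1))
(5, 0, R4, (0, 1))
(7, 0, R4, (0, 1))
(7, 0, R7, (0,))
(7, 0, R8, (0, 1))
(7, 2, R7, (1,))
(8, 0, R2, (0, 1))
(8, 0, R7, (1,))

bar 0: v0=G3 v1=G4 downbeat P8
bar 1: v0=B3 v1=B3 downbeat P1
bar 2: v0=C4 v1=G4 downbeat P5
bar 3: v0=D4 v1=A4 downbeat P5
bar 4: v0=E4 v1=F4 downbeat m2
bar 5: v0=D4 v1=G4 downbeat P4
bar 6: v0=E4 v1=A4 downbeat P4
bar 7: v0=F3 v1=G4 downbeat M2
bar 8: v0=G3 v1=G4 downbeat P8
  -> R4 @ bar 4 tick 0 v(0, 1): E4/F4 m2 untreated
  -> R4 @ bar 5 tick 0 v(0, 1): D4/G4 P4 untreated
  -> R4 @ bar 7 tick 0 v(0, 1): F3/G4 M2 untreated
  -> R7 @ bar 7 tick 0 v(0,): E4->F3 leap 11st
  -> R8 @ bar 7 tick 0 v(0, 1): penult M2 not 3rd/6th
  -> R7 @ bar 7 tick 2 v(1,): G4->A3 leap 10st
  -> R2 @ bar 8 tick 0 v(0, 1): F3/A3 M3 -> G3/G4 P8 similar
  -> R7 @ bar 8 tick 0 v(1,): A3->G4 leap 10st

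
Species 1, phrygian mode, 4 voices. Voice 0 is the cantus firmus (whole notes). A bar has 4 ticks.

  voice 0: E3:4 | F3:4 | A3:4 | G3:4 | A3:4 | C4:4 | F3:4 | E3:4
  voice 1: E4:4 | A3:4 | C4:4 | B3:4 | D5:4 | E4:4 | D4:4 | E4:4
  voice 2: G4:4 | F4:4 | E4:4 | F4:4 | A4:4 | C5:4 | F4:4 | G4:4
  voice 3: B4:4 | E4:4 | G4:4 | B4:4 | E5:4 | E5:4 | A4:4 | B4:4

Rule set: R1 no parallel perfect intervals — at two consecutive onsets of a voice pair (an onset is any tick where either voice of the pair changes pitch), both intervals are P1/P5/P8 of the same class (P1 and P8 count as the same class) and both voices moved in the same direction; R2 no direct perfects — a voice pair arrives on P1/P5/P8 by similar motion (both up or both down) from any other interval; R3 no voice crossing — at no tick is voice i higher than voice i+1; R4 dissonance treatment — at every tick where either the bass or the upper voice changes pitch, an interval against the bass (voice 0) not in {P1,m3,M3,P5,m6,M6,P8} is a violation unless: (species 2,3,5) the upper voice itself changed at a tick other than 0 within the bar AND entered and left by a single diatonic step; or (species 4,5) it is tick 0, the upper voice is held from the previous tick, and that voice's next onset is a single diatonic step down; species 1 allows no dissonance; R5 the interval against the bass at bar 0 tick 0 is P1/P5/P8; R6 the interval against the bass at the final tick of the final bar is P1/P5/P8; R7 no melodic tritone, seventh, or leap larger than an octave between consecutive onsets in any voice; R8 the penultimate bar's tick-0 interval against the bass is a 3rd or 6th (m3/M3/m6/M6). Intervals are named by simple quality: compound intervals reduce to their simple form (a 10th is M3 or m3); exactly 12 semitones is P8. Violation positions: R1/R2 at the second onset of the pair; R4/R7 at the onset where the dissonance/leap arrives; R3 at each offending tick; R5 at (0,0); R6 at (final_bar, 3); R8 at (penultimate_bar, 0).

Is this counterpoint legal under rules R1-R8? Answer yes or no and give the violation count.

bar 0: v0=E3 v1=E4 v2=G4 v3=B4 (P5)
bar 1: v0=F3 v1=A3 v2=F4 v3=E4 (M7)
bar 2: v0=A3 v1=C4 v2=E4 v3=G4 (m7)
bar 3: v0=G3 v1=B3 v2=F4 v3=B4 (M3)
bar 4: v0=A3 v1=D5 v2=A4 v3=E5 (P5)
bar 5: v0=C4 v1=E4 v2=C5 v3=E5 (M3)
bar 6: v0=F3 v1=D4 v2=F4 v3=A4 (M3)
bar 7: v0=E3 v1=E4 v2=G4 v3=B4 (P5)
  R5 @ bar0.0: opens on m3
  R1 @ bar1.0: E4/B4 P5 -> A3/E4 P5 similar
  R3 @ bar1.0: F4 above E4
  R4 @ bar1.0: F3/E4 M7 untreated
  R3 @ bar1.1: F4 above E4
  R3 @ bar1.2: F4 above E4
  R3 @ bar1.3: F4 above E4
  R1 @ bar2.0: A3/E4 P5 -> C4/G4 P5 similar
  R4 @ bar2.0: A3/G4 m7 untreated
  R4 @ bar3.0: G3/F4 m7 untreated
  R2 @ bar4.0: G3/F4 m7 -> A3/A4 P8 similar
  R2 @ bar4.0: G3/B4 M3 -> A3/E5 P5 similar
  R2 @ bar4.0: F4/B4 TT -> A4/E5 P5 similar
  R3 @ bar4.0: D5 above A4
  R4 @ bar4.0: A3/D5 P4 untreated
  R7 @ bar4.0: B3->D5 leap 15st
  R3 @ bar4.1: D5 above A4
  R3 @ bar4.2: D5 above A4
  R3 @ bar4.3: D5 above A4
  R1 @ bar5.0: A3/A4 P8 -> C4/C5 P8 similar
  R7 @ bar5.0: D5->E4 leap 10st
  R1 @ bar6.0: C4/C5 P8 -> F3/F4 P8 similar
  R2 @ bar6.0: E4/E5 P8 -> D4/A4 P5 similar
  R8 @ bar6.0: penult P8 not 3rd/6th
  R1 @ bar7.0: D4/A4 P5 -> E4/B4 P5 similar
  R6 @ bar7.3: closes on m3

No (26 violations)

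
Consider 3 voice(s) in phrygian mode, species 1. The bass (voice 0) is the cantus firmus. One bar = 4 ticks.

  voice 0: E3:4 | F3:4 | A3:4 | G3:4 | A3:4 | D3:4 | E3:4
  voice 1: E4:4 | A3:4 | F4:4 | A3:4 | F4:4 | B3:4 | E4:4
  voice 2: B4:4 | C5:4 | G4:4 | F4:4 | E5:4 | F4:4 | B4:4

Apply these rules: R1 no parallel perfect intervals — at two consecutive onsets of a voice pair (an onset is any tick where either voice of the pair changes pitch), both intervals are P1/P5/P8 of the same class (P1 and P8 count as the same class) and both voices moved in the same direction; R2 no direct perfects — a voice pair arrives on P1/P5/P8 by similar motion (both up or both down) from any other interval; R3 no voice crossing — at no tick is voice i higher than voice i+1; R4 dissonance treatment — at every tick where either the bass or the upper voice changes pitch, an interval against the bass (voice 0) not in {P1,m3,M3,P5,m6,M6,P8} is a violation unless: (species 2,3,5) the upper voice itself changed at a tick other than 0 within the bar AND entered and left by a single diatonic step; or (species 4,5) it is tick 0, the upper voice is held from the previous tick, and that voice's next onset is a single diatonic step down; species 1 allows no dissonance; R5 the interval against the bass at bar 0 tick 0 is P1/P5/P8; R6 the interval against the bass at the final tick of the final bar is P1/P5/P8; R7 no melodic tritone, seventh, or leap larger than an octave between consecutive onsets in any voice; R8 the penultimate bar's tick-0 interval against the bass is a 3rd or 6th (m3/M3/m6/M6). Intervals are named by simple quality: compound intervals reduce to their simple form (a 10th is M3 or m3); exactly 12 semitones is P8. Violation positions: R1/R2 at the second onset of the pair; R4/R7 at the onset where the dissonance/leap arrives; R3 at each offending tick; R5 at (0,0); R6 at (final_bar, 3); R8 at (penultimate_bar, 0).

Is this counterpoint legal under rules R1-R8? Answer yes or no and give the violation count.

No (12 violations)

bar 0: v0=E3 v1=E4 v2=B4 (P5)
bar 1: v0=F3 v1=A3 v2=C5 (P5)
bar 2: v0=A3 v1=F4 v2=G4 (m7)
bar 3: v0=G3 v1=A3 v2=F4 (m7)
bar 4: v0=A3 v1=F4 v2=E5 (P5)
bar 5: v0=D3 v1=B3 v2=F4 (m3)
bar 6: v0=E3 v1=E4 v2=B4 (P5)
  R1 @ bar1.0: E3/B4 P5 -> F3/C5 P5 similar
  R4 @ bar2.0: A3/G4 m7 untreated
  R4 @ bar3.0: G3/A3 M2 untreated
  R4 @ bar3.0: G3/F4 m7 untreated
  R2 @ bar4.0: G3/F4 m7 -> A3/E5 P5 similar
  R7 @ bar4.0: F4->E5 leap 11st
  R7 @ bar5.0: F4->B3 leap 6st
  R7 @ bar5.0: E5->F4 leap 11st
  R2 @ bar6.0: D3/B3 M6 -> E3/E4 P8 similar
  R2 @ bar6.0: D3/F4 m3 -> E3/B4 P5 similar
  R2 @ bar6.0: B3/F4 TT -> E4/B4 P5 similar
  R7 @ bar6.0: F4->B4 leap 6st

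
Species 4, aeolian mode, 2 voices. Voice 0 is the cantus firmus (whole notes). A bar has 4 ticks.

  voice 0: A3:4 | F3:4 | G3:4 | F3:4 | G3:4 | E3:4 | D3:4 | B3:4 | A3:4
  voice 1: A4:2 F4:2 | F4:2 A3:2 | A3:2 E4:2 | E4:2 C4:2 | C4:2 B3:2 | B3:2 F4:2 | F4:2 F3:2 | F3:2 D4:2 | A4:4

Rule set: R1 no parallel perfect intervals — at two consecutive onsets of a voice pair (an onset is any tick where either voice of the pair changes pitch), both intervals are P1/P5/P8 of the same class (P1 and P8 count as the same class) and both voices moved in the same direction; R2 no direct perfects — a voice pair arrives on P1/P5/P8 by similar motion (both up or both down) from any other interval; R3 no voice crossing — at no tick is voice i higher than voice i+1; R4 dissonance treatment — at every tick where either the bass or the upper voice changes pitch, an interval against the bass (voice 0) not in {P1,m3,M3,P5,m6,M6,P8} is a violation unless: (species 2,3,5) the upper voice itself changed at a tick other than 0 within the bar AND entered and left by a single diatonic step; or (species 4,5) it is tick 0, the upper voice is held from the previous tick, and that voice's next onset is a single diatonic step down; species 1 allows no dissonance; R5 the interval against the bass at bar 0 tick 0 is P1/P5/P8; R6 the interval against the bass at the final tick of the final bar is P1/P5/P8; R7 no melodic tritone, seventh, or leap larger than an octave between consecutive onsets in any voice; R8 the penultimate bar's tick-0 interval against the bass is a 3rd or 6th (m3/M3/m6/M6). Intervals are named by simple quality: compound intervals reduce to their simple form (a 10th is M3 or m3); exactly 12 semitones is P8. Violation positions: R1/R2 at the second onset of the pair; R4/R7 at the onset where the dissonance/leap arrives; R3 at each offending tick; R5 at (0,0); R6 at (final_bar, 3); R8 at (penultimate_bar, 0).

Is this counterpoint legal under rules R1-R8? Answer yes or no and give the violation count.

bar 0: v0=A3 v1=A4 (P8)
bar 1: v0=F3 v1=F4 (P8)
bar 2: v0=G3 v1=A3 (M2)
bar 3: v0=F3 v1=E4 (M7)
bar 4: v0=G3 v1=C4 (P4)
bar 5: v0=E3 v1=B3 (P5)
bar 6: v0=D3 v1=F4 (m3)
bar 7: v0=B3 v1=F3 (TT)
bar 8: v0=A3 v1=A4 (P8)
  R4 @ bar2.0: G3/A3 M2 untreated
  R4 @ bar3.0: F3/E4 M7 untreated
  R4 @ bar5.2: E3/F4 m2 untreated
  R7 @ bar5.2: B3->F4 leap 6st
  R3 @ bar7.0: B3 above F3
  R4 @ bar7.0: B3/F3 TT untreated
  R8 @ bar7.0: penult TT not 3rd/6th
  R3 @ bar7.1: B3 above F3

No (8 violations)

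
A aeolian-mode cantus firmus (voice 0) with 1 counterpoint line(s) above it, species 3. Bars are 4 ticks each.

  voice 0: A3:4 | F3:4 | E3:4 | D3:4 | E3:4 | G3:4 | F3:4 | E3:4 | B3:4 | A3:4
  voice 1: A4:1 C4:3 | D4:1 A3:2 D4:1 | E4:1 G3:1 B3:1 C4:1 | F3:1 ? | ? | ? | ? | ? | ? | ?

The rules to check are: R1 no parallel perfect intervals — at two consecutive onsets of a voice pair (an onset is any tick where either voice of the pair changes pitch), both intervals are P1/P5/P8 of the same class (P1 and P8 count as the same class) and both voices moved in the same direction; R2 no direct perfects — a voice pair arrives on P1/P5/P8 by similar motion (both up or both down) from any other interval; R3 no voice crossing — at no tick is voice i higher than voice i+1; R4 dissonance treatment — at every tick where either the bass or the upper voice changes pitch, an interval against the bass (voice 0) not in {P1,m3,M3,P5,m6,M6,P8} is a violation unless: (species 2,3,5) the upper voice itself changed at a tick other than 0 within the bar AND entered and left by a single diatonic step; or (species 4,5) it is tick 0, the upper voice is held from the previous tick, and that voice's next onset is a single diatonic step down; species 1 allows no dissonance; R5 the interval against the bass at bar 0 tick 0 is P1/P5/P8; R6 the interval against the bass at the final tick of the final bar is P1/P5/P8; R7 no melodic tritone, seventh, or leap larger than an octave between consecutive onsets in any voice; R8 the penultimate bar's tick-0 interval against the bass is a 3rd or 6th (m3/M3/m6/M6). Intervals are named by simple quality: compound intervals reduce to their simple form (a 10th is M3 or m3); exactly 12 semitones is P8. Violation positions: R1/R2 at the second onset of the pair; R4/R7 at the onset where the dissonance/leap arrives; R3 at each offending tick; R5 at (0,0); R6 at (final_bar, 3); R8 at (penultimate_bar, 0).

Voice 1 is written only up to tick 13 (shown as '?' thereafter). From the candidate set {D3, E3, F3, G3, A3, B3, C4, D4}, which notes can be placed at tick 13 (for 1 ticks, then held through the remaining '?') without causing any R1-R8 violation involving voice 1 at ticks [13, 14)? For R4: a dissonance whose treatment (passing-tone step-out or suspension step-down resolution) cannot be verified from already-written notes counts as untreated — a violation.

{A3, D3, D4, F3}

D3: legal
E3: violates R4
F3: legal
G3: violates R4
A3: legal
B3: violates R7
C4: violates R4
D4: legal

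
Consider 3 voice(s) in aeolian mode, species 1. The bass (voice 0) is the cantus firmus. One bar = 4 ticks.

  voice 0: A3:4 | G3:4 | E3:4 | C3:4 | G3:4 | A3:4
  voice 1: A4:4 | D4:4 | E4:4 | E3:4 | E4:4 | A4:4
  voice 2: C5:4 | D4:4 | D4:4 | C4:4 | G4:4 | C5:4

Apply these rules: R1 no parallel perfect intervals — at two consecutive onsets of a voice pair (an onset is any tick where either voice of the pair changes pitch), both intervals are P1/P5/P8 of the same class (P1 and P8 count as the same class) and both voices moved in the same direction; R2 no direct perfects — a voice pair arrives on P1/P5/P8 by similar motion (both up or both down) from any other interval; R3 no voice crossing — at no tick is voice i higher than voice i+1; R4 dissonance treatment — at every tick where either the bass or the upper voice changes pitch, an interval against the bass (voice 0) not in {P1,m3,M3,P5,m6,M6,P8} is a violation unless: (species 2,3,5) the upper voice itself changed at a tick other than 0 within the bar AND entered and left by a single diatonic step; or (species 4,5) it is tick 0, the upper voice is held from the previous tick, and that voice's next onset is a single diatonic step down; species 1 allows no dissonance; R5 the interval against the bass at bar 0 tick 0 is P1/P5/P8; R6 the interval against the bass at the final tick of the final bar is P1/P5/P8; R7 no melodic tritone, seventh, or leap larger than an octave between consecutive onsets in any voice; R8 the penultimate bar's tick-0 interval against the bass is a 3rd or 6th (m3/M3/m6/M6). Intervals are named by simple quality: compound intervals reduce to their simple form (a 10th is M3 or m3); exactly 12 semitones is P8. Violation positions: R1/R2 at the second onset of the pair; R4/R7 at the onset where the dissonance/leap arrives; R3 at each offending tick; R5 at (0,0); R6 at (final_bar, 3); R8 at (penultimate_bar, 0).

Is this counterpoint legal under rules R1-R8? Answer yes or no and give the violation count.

bar 0: v0=A3 v1=A4 v2=C5 (m3)
bar 1: v0=G3 v1=D4 v2=D4 (P5)
bar 2: v0=E3 v1=E4 v2=D4 (m7)
bar 3: v0=C3 v1=E3 v2=C4 (P8)
bar 4: v0=G3 v1=E4 v2=G4 (P8)
bar 5: v0=A3 v1=A4 v2=C5 (m3)
  R5 @ bar0.0: opens on m3
  R2 @ bar1.0: A3/A4 P8 -> G3/D4 P5 similar
  R2 @ bar1.0: A3/C5 m3 -> G3/D4 P5 similar
  R2 @ bar1.0: A4/C5 m3 -> D4/D4 P1 similar
  R7 @ bar1.0: C5->D4 leap 10st
  R3 @ bar2.0: E4 above D4
  R4 @ bar2.0: E3/D4 m7 untreated
  R3 @ bar2.1: E4 above D4
  R3 @ bar2.2: E4 above D4
  R3 @ bar2.3: E4 above D4
  R2 @ bar3.0: E3/D4 m7 -> C3/C4 P8 similar
  R1 @ bar4.0: C3/C4 P8 -> G3/G4 P8 similar
  R8 @ bar4.0: penult P8 not 3rd/6th
  R2 @ bar5.0: G3/E4 M6 -> A3/A4 P8 similar
  R6 @ bar5.3: closes on m3

No (15 violations)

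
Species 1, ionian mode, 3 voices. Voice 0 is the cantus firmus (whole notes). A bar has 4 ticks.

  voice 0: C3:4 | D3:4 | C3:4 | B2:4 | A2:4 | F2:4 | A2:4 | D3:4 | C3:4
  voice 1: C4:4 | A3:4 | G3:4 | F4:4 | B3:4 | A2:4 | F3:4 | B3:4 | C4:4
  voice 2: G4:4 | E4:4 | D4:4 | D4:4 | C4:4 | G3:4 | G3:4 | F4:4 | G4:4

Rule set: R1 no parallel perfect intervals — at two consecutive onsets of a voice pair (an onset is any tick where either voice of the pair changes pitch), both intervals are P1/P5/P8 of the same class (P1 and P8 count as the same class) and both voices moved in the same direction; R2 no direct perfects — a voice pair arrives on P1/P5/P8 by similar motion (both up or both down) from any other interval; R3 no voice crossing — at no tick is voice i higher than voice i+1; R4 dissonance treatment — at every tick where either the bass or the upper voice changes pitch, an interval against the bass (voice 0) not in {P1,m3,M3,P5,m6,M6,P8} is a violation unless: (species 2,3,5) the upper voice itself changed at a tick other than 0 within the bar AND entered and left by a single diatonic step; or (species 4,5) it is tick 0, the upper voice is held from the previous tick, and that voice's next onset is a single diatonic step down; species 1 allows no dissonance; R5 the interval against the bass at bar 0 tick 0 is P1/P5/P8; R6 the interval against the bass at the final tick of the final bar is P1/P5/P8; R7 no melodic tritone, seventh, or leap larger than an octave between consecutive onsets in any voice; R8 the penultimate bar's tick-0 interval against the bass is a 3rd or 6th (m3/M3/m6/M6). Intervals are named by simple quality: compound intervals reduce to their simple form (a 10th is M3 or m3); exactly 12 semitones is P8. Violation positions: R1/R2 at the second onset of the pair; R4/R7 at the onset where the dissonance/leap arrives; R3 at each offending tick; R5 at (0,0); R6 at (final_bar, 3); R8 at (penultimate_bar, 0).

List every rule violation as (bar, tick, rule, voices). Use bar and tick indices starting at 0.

bar 0: v0=C3 v1=C4 v2=G4 downbeat P5
bar 1: v0=D3 v1=A3 v2=E4 downbeat M2
bar 2: v0=C3 v1=G3 v2=D4 downbeat M2
bar 3: v0=B2 v1=F4 v2=D4 downbeat m3
bar 4: v0=A2 v1=B3 v2=C4 downbeat m3
bar 5: v0=F2 v1=A2 v2=G3 downbeat M2
bar 6: v0=A2 v1=F3 v2=G3 downbeat m7
bar 7: v0=D3 v1=B3 v2=F4 downbeat m3
bar 8: v0=C3 v1=C4 v2=G4 downbeat P5
  -> R1 @ bar 1 tick 0 v(1, 2): C4/G4 P5 -> A3/E4 P5 similar
  -> R4 @ bar 1 tick 0 v(0, 2): D3/E4 M2 untreated
  -> R1 @ bar 2 tick 0 v(0, 1): D3/A3 P5 -> C3/G3 P5 similar
  -> R1 @ bar 2 tick 0 v(1, 2): A3/E4 P5 -> G3/D4 P5 similar
  -> R4 @ bar 2 tick 0 v(0, 2): C3/D4 M2 untreated
  -> R3 @ bar 3 tick 0 v(1, 2): F4 above D4
  -> R4 @ bar 3 tick 0 v(0, 1): B2/F4 TT untreated
  -> R7 @ bar 3 tick 0 v(1,): G3->F4 leap 10st
  -> R3 @ bar 3 tick 1 v(1, 2): F4 above D4
  -> R3 @ bar 3 tick 2 v(1, 2): F4 above D4
  -> R3 @ bar 3 tick 3 v(1, 2): F4 above D4
  -> R4 @ bar 4 tick 0 v(0, 1): A2/B3 M2 untreated
  -> R7 @ bar 4 tick 0 v(1,): F4->B3 leap 6st
  -> R4 @ bar 5 tick 0 v(0, 2): F2/G3 M2 untreated
  -> R7 @ bar 5 tick 0 v(1,): B3->A2 leap 14st
  -> R4 @ bar 6 tick 0 v(0, 2): A2/G3 m7 untreated
  -> R7 @ bar 7 tick 0 v(1,): F3->B3 leap 6st
  -> R7 @ bar 7 tick 0 v(2,): G3->F4 leap 10st
  -> R2 @ bar 8 tick 0 v(1, 2): B3/F4 TT -> C4/G4 P5 similar

(1, 0, R1, (1, 2))
(1, 0, R4, (0, 2))
(2, 0, R1, (0, 1))
(2, 0, R1, (1, 2))
(2, 0, R4, (0, 2))
(3, 0, R3, (1, 2))
(3, 0, R4, (0, 1))
(3, 0, R7, (1,))
(3, 1, R3, (1, 2))
(3, 2, R3, (1, 2))
(3, 3, R3, (1, 2))
(4, 0, R4, (0, 1))
(4, 0, R7, (1,))
(5, 0, R4, (0, 2))
(5, 0, R7, (1,))
(6, 0, R4, (0, 2))
(7, 0, R7, (1,))
(7, 0, R7, (2,))
(8, 0, R2, (1, 2))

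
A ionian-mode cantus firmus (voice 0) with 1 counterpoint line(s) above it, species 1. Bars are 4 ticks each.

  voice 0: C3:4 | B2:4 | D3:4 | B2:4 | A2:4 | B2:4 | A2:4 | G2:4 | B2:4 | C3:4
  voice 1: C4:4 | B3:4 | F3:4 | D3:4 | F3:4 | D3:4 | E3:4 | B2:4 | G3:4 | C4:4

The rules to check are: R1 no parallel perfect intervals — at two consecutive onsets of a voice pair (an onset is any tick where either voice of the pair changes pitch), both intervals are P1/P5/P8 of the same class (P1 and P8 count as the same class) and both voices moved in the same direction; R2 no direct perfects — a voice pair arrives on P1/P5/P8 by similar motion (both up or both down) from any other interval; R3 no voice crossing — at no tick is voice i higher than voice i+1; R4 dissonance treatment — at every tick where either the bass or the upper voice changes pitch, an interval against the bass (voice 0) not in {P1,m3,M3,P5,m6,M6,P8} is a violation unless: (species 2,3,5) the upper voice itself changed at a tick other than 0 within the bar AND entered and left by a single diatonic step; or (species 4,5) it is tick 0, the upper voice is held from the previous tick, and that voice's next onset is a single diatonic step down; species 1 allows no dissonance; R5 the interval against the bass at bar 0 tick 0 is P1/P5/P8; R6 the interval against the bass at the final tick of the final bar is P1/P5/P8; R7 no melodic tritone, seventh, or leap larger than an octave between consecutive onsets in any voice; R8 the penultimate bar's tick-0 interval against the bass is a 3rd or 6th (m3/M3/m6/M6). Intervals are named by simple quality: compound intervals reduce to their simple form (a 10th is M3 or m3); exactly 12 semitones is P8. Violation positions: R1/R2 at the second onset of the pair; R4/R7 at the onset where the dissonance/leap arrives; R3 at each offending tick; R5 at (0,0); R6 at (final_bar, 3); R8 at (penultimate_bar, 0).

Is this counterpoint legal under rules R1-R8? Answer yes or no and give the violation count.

bar 0: v0=C3 v1=C4 (P8)
bar 1: v0=B2 v1=B3 (P8)
bar 2: v0=D3 v1=F3 (m3)
bar 3: v0=B2 v1=D3 (m3)
bar 4: v0=A2 v1=F3 (m6)
bar 5: v0=B2 v1=D3 (m3)
bar 6: v0=A2 v1=E3 (P5)
bar 7: v0=G2 v1=B2 (M3)
bar 8: v0=B2 v1=G3 (m6)
bar 9: v0=C3 v1=C4 (P8)
  R1 @ bar1.0: C3/C4 P8 -> B2/B3 P8 similar
  R7 @ bar2.0: B3->F3 leap 6st
  R2 @ bar9.0: B2/G3 m6 -> C3/C4 P8 similar

No (3 violations)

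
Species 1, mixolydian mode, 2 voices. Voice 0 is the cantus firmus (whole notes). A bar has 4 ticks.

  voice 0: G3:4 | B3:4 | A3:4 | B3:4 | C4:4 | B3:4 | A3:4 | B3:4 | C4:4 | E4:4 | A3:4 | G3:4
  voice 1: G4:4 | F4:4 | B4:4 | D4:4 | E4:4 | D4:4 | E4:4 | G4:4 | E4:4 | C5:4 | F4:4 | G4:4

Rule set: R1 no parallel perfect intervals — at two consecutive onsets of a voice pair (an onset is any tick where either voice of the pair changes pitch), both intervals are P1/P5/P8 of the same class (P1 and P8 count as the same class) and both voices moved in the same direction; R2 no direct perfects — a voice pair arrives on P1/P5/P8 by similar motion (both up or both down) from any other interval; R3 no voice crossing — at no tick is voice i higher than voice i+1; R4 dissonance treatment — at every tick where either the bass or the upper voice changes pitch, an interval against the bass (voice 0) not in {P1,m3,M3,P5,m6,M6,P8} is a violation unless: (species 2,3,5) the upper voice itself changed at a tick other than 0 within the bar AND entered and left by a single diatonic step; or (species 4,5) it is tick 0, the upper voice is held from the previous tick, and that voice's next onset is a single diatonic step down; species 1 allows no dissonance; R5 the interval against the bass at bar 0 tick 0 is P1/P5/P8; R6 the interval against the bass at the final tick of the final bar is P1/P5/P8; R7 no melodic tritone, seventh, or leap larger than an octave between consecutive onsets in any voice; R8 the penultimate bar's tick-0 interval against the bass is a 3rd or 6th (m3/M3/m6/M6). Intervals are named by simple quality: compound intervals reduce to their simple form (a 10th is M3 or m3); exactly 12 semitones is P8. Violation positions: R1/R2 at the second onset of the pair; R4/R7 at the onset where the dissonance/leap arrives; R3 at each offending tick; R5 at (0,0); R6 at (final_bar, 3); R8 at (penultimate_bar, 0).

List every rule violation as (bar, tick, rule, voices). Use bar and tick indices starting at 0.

(1, 0, R4, (0, 1))
(2, 0, R4, (0, 1))
(2, 0, R7, (1,))

bar 0: v0=G3 v1=G4 downbeat P8
bar 1: v0=B3 v1=F4 downbeat TT
bar 2: v0=A3 v1=B4 downbeat M2
bar 3: v0=B3 v1=D4 downbeat m3
bar 4: v0=C4 v1=E4 downbeat M3
bar 5: v0=B3 v1=D4 downbeat m3
bar 6: v0=A3 v1=E4 downbeat P5
bar 7: v0=B3 v1=G4 downbeat m6
bar 8: v0=C4 v1=E4 downbeat M3
bar 9: v0=E4 v1=C5 downbeat m6
bar 10: v0=A3 v1=F4 downbeat m6
bar 11: v0=G3 v1=G4 downbeat P8
  -> R4 @ bar 1 tick 0 v(0, 1): B3/F4 TT untreated
  -> R4 @ bar 2 tick 0 v(0, 1): A3/B4 M2 untreated
  -> R7 @ bar 2 tick 0 v(1,): F4->B4 leap 6st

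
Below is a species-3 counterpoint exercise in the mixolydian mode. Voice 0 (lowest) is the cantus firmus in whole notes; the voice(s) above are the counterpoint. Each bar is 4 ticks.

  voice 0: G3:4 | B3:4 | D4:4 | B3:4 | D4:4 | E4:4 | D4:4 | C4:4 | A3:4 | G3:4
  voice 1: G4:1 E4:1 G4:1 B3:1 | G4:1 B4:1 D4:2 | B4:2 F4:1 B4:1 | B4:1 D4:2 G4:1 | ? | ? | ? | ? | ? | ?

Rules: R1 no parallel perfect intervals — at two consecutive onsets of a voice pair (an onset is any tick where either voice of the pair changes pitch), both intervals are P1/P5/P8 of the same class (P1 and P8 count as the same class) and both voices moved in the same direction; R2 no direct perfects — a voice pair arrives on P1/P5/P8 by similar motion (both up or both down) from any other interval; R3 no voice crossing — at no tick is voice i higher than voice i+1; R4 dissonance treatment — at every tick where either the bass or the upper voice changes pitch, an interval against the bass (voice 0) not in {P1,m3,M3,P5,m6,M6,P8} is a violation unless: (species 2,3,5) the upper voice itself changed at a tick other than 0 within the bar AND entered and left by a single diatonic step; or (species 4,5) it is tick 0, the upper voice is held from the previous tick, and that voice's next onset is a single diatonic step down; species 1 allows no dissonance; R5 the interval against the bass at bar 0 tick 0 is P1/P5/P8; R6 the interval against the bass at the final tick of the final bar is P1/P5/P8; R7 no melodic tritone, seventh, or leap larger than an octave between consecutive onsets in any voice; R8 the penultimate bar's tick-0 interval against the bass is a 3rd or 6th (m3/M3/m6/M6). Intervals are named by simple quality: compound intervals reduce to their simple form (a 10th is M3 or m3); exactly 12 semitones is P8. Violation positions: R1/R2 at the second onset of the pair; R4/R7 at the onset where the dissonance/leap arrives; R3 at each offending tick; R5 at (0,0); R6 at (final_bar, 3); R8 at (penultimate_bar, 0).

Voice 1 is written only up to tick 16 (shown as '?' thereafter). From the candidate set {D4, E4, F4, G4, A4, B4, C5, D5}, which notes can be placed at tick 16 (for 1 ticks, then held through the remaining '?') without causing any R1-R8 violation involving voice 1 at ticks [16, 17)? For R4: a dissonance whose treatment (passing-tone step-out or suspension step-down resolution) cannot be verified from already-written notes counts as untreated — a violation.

D4: legal
E4: violates R4
F4: legal
G4: violates R4
A4: violates R2
B4: legal
C5: violates R4
D5: violates R2

{B4, D4, F4}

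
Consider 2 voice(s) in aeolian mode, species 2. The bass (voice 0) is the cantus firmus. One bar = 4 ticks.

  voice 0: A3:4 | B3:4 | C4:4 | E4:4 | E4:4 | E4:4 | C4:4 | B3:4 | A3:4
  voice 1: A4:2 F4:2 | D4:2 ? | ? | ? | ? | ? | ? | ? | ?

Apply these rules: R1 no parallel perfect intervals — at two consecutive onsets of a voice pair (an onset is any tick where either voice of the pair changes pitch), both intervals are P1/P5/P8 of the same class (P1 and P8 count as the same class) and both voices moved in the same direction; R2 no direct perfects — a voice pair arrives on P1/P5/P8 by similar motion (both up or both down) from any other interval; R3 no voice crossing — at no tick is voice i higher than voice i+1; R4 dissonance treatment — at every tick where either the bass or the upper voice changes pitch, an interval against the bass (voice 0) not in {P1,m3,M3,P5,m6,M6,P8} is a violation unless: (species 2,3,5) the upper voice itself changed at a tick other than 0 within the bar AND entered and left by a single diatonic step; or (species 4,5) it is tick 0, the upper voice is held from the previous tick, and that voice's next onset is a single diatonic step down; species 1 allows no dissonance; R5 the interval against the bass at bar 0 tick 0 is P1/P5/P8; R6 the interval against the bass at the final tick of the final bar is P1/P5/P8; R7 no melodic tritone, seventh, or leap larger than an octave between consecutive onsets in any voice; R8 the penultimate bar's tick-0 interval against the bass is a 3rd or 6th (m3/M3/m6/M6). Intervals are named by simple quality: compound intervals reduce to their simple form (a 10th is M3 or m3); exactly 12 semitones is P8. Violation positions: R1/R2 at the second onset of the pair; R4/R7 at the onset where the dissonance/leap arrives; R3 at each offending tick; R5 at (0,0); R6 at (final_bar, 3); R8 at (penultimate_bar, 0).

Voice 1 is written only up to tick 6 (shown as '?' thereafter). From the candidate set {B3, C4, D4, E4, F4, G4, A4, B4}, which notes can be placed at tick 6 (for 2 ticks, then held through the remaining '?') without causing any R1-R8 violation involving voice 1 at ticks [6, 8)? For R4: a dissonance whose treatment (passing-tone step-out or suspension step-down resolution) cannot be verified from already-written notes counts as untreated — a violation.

{B3, B4, D4, G4}

B3: legal
C4: violates R4
D4: legal
E4: violates R4
F4: violates R4
G4: legal
A4: violates R4
B4: legal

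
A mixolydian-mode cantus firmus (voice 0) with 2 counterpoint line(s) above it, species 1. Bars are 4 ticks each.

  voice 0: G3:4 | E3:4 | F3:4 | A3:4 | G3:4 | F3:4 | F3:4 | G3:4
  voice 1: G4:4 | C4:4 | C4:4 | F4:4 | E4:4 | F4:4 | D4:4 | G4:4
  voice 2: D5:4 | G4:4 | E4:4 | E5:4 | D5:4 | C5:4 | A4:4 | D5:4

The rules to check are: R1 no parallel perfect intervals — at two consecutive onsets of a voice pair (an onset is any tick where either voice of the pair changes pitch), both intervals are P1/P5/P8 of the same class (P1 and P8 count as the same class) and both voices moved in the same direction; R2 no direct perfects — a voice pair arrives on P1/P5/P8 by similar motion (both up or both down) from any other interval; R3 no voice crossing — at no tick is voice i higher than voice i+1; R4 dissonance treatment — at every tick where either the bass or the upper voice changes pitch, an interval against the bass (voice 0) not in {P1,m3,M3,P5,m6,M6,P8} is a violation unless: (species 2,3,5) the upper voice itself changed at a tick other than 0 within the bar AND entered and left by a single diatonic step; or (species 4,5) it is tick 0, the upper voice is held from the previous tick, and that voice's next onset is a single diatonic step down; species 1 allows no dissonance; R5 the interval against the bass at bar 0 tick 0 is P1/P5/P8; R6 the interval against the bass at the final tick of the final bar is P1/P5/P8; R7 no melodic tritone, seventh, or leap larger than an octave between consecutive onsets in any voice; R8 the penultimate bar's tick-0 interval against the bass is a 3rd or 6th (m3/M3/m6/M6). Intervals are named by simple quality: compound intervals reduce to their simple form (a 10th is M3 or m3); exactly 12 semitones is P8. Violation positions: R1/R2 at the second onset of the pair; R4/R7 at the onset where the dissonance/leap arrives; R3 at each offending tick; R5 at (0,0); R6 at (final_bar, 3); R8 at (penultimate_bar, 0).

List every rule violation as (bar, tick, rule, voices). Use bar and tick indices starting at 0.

(1, 0, R1, (1, 2))
(2, 0, R4, (0, 2))
(3, 0, R2, (0, 2))
(4, 0, R1, (0, 2))
(5, 0, R1, (0, 2))
(6, 0, R1, (1, 2))
(7, 0, R1, (1, 2))
(7, 0, R2, (0, 1))
(7, 0, R2, (0, 2))

bar 0: v0=G3 v1=G4 v2=D5 downbeat P5
bar 1: v0=E3 v1=C4 v2=G4 downbeat m3
bar 2: v0=F3 v1=C4 v2=E4 downbeat M7
bar 3: v0=A3 v1=F4 v2=E5 downbeat P5
bar 4: v0=G3 v1=E4 v2=D5 downbeat P5
bar 5: v0=F3 v1=F4 v2=C5 downbeat P5
bar 6: v0=F3 v1=D4 v2=A4 downbeat M3
bar 7: v0=G3 v1=G4 v2=D5 downbeat P5
  -> R1 @ bar 1 tick 0 v(1, 2): G4/D5 P5 -> C4/G4 P5 similar
  -> R4 @ bar 2 tick 0 v(0, 2): F3/E4 M7 untreated
  -> R2 @ bar 3 tick 0 v(0, 2): F3/E4 M7 -> A3/E5 P5 similar
  -> R1 @ bar 4 tick 0 v(0, 2): A3/E5 P5 -> G3/D5 P5 similar
  -> R1 @ bar 5 tick 0 v(0, 2): G3/D5 P5 -> F3/C5 P5 similar
  -> R1 @ bar 6 tick 0 v(1, 2): F4/C5 P5 -> D4/A4 P5 similar
  -> R1 @ bar 7 tick 0 v(1, 2): D4/A4 P5 -> G4/D5 P5 similar
  -> R2 @ bar 7 tick 0 v(0, 1): F3/D4 M6 -> G3/G4 P8 similar
  -> R2 @ bar 7 tick 0 v(0, 2): F3/A4 M3 -> G3/D5 P5 similar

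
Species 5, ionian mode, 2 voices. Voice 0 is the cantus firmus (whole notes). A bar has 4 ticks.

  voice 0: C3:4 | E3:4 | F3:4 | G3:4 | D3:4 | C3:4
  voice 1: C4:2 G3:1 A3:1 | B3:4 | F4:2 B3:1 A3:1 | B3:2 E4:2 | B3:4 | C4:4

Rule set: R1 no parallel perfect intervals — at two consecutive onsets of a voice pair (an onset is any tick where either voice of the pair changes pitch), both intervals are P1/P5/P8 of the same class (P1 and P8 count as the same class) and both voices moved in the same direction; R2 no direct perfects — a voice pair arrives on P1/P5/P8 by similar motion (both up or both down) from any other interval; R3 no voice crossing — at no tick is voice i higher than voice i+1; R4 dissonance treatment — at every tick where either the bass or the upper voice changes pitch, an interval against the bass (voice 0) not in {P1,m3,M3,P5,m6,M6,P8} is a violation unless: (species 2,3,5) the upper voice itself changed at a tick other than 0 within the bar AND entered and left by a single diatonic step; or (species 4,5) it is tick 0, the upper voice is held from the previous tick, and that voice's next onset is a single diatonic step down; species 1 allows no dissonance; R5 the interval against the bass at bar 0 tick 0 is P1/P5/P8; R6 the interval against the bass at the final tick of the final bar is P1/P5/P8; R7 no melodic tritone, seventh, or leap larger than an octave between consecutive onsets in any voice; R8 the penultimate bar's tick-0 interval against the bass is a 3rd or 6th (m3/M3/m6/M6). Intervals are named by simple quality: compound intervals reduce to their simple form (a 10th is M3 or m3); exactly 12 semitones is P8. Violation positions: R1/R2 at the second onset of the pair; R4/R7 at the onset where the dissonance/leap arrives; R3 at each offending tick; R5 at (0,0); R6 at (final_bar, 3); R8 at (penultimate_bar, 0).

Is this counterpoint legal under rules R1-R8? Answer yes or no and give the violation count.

bar 0: v0=C3 v1=C4 (P8)
bar 1: v0=E3 v1=B3 (P5)
bar 2: v0=F3 v1=F4 (P8)
bar 3: v0=G3 v1=B3 (M3)
bar 4: v0=D3 v1=B3 (M6)
bar 5: v0=C3 v1=C4 (P8)
  R2 @ bar1.0: C3/A3 M6 -> E3/B3 P5 similar
  R2 @ bar2.0: E3/B3 P5 -> F3/F4 P8 similar
  R7 @ bar2.0: B3->F4 leap 6st
  R4 @ bar2.2: F3/B3 TT untreated
  R7 @ bar2.2: F4->B3 leap 6st

No (5 violations)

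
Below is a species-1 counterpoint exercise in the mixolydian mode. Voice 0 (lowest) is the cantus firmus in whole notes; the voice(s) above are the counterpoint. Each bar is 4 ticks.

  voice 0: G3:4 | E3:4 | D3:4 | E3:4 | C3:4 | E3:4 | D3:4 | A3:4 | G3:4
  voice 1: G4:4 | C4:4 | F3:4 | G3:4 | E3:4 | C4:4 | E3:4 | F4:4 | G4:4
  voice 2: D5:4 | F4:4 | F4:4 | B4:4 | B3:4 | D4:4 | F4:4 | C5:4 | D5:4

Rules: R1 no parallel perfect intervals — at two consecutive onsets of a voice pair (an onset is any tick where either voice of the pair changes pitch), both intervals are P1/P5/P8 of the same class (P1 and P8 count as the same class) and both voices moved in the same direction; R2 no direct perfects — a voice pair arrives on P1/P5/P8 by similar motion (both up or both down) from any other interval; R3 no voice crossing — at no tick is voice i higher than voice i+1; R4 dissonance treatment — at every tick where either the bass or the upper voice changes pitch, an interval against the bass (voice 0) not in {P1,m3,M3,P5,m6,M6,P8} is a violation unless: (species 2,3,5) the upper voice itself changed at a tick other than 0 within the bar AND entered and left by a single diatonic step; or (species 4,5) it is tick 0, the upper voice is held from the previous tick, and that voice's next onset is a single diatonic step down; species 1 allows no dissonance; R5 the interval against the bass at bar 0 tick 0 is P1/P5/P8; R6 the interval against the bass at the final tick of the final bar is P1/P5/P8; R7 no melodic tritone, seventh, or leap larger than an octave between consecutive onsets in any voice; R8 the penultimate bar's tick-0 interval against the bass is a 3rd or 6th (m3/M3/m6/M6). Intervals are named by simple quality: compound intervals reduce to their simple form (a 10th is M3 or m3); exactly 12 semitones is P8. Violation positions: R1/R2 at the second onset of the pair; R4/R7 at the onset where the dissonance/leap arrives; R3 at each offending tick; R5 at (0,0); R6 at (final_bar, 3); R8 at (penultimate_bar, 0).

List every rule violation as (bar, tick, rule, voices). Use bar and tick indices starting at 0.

(1, 0, R4, (0, 2))
(3, 0, R2, (0, 2))
(3, 0, R7, (2,))
(4, 0, R2, (1, 2))
(4, 0, R4, (0, 2))
(5, 0, R4, (0, 2))
(6, 0, R4, (0, 1))
(7, 0, R2, (1, 2))
(7, 0, R7, (1,))
(8, 0, R1, (1, 2))

bar 0: v0=G3 v1=G4 v2=D5 downbeat P5
bar 1: v0=E3 v1=C4 v2=F4 downbeat m2
bar 2: v0=D3 v1=F3 v2=F4 downbeat m3
bar 3: v0=E3 v1=G3 v2=B4 downbeat P5
bar 4: v0=C3 v1=E3 v2=B3 downbeat M7
bar 5: v0=E3 v1=C4 v2=D4 downbeat m7
bar 6: v0=D3 v1=E3 v2=F4 downbeat m3
bar 7: v0=A3 v1=F4 v2=C5 downbeat m3
bar 8: v0=G3 v1=G4 v2=D5 downbeat P5
  -> R4 @ bar 1 tick 0 v(0, 2): E3/F4 m2 untreated
  -> R2 @ bar 3 tick 0 v(0, 2): D3/F4 m3 -> E3/B4 P5 similar
  -> R7 @ bar 3 tick 0 v(2,): F4->B4 leap 6st
  -> R2 @ bar 4 tick 0 v(1, 2): G3/B4 M3 -> E3/B3 P5 similar
  -> R4 @ bar 4 tick 0 v(0, 2): C3/B3 M7 untreated
  -> R4 @ bar 5 tick 0 v(0, 2): E3/D4 m7 untreated
  -> R4 @ bar 6 tick 0 v(0, 1): D3/E3 M2 untreated
  -> R2 @ bar 7 tick 0 v(1, 2): E3/F4 m2 -> F4/C5 P5 similar
  -> R7 @ bar 7 tick 0 v(1,): E3->F4 leap 13st
  -> R1 @ bar 8 tick 0 v(1, 2): F4/C5 P5 -> G4/D5 P5 similar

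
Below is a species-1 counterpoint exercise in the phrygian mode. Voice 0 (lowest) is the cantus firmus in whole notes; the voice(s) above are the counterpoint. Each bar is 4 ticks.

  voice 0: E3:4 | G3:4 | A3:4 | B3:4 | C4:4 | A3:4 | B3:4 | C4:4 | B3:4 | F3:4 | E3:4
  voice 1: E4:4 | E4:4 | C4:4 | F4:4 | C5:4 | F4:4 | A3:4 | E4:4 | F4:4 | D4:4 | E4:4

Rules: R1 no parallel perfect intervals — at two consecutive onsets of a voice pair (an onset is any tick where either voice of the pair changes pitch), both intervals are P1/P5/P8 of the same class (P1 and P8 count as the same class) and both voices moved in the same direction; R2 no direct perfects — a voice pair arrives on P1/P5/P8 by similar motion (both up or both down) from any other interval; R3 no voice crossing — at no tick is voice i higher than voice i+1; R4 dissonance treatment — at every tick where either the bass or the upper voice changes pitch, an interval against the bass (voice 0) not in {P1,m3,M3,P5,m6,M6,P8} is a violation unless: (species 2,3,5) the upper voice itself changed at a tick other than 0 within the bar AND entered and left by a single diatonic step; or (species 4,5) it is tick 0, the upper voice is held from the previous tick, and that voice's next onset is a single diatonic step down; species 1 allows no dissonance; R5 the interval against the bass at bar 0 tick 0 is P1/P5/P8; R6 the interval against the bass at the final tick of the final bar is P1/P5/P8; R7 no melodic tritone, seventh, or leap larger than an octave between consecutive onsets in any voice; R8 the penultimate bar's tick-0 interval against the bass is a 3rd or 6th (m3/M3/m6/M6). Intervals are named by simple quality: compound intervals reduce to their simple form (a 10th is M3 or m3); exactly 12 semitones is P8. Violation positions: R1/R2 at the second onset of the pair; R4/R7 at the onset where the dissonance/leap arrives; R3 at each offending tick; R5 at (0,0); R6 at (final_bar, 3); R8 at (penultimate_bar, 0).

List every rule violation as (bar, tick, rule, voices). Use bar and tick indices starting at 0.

bar 0: v0=E3 v1=E4 downbeat P8
bar 1: v0=G3 v1=E4 downbeat M6
bar 2: v0=A3 v1=C4 downbeat m3
bar 3: v0=B3 v1=F4 downbeat TT
bar 4: v0=C4 v1=C5 downbeat P8
bar 5: v0=A3 v1=F4 downbeat m6
bar 6: v0=B3 v1=A3 downbeat M2
bar 7: v0=C4 v1=E4 downbeat M3
bar 8: v0=B3 v1=F4 downbeat TT
bar 9: v0=F3 v1=D4 downbeat M6
bar 10: v0=E3 v1=E4 downbeat P8
  -> R4 @ bar 3 tick 0 v(0, 1): B3/F4 TT untreated
  -> R2 @ bar 4 tick 0 v(0, 1): B3/F4 TT -> C4/C5 P8 similar
  -> R3 @ bar 6 tick 0 v(0, 1): B3 above A3
  -> R4 @ bar 6 tick 0 v(0, 1): B3/A3 M2 untreated
  -> R3 @ bar 6 tick 1 v(0, 1): B3 above A3
  -> R3 @ bar 6 tick 2 v(0, 1): B3 above A3
  -> R3 @ bar 6 tick 3 v(0, 1): B3 above A3
  -> R4 @ bar 8 tick 0 v(0, 1): B3/F4 TT untreated
  -> R7 @ bar 9 tick 0 v(0,): B3->F3 leap 6st

(3, 0, R4, (0, 1))
(4, 0, R2, (0, 1))
(6, 0, R3, (0, 1))
(6, 0, R4, (0, 1))
(6, 1, R3, (0, 1))
(6, 2, R3, (0, 1))
(6, 3, R3, (0, 1))
(8, 0, R4, (0, 1))
(9, 0, R7, (0,))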